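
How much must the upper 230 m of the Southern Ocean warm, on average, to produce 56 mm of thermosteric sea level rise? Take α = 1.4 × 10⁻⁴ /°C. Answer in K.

ΔT = Δh/(αH) = 0.056 / (1.4×10⁻⁴ × 230) ≈ 1.739 K

about 1.7 K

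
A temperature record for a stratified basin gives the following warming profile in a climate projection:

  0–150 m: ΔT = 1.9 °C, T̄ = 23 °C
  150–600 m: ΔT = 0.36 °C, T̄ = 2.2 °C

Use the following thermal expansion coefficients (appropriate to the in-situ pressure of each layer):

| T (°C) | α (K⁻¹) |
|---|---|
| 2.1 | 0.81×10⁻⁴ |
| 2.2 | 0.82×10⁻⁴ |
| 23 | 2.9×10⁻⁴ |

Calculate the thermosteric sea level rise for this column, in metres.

about 0.0959 m

Layer 1 at 23 °C → α = 2.9×10⁻⁴ K⁻¹
Layer 2 at 2.2 °C → α = 0.82×10⁻⁴ K⁻¹
1.9 × 150 × 2.9×10⁻⁴ = 0.08265 m
Layer 2: 0.82×10⁻⁴ × 0.36 × 450 = 0.013284 m
Δh = 0.08265 + 0.013284 = 0.095934 m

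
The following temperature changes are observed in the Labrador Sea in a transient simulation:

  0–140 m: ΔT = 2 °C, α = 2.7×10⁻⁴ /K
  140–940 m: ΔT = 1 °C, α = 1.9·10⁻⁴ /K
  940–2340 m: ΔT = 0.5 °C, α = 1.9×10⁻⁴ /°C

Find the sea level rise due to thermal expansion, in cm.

36 cm of thermosteric rise

2 × 140 × 2.7×10⁻⁴ = 0.07560 m
800 × 1.9×10⁻⁴ × 1 = 0.15200 m
940–2340 m: 1.9×10⁻⁴ × 0.5 × 1400 = 0.13300 m
Δh = 0.07560 + 0.15200 + 0.13300 = 0.36060 m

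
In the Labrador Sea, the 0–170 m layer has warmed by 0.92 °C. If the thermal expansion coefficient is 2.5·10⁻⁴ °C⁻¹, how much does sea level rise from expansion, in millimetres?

Δh = αΔT·H = 2.5×10⁻⁴ × 0.92 × 170 = 0.03910 m

Δh = 39.1 mm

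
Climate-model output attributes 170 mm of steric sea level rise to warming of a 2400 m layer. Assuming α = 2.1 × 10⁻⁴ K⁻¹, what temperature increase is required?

ΔT ≈ 0.337 °C

ΔT = Δh/(αH) = 0.17 / (2.1×10⁻⁴ × 2400) ≈ 0.3373 °C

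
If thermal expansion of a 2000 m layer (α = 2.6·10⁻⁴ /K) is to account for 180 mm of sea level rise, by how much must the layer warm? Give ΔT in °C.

about 0.346 °C

ΔT = Δh/(αH) = 0.18 / (2.6×10⁻⁴ × 2000) ≈ 0.3462 °C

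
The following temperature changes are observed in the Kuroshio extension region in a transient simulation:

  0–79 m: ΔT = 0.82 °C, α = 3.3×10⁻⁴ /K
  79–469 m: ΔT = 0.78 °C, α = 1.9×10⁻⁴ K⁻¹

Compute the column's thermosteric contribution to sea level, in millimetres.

79 × 0.82 × 3.3×10⁻⁴ = 0.0213774 m
0.78 × 1.9×10⁻⁴ × 390 = 0.057798 m
Δh = 0.0213774 + 0.057798 = 0.0791754 m

about 79.2 mm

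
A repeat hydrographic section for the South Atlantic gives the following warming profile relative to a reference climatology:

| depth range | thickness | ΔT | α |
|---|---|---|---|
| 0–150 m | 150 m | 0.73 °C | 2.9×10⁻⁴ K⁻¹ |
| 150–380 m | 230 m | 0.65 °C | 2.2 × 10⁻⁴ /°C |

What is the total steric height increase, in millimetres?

Layer 1: 150 × 0.73 × 2.9×10⁻⁴ = 0.031755 m
Layer 2: 230 × 2.2×10⁻⁴ × 0.65 = 0.03289 m
Δh = 0.031755 + 0.03289 = 0.064645 m

about 64.6 mm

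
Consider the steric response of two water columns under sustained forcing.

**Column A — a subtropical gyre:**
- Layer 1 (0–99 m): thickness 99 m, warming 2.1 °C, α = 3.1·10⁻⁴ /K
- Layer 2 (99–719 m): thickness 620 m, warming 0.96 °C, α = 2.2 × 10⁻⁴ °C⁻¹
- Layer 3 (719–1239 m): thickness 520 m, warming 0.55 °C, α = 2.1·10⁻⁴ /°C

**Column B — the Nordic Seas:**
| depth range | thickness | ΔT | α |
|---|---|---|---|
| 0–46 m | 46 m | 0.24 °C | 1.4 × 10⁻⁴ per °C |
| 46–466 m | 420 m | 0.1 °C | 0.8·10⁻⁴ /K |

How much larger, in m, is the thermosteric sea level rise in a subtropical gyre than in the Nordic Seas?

0.251 m larger

A Layer 1: 99 × 3.1×10⁻⁴ × 2.1 = 0.064449 m
A 99–719 m: 620 × 2.2×10⁻⁴ × 0.96 = 0.130944 m
A 719–1239 m: 520 × 0.55 × 2.1×10⁻⁴ = 0.06006 m
A total: 0.255453 m
B 1.4×10⁻⁴ × 46 × 0.24 = 0.0015456 m
B 46–466 m: 420 × 0.1 × 0.8×10⁻⁴ = 0.00336 m
B total: 0.0049056 m
Difference: 0.255453 − 0.0049056 = 0.2505474 m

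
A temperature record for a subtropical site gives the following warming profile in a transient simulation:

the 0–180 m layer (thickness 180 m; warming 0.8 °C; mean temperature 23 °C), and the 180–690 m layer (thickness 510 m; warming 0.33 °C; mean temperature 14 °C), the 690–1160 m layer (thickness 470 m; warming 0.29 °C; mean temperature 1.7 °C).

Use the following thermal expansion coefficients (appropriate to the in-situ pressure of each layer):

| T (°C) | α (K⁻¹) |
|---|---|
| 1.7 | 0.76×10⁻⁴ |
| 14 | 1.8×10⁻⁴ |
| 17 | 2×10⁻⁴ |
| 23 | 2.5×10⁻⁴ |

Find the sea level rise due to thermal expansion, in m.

Layer 1 at 23 °C → α = 2.5×10⁻⁴ K⁻¹
Layer 2 at 14 °C → α = 1.8×10⁻⁴ K⁻¹
Layer 3 at 1.7 °C → α = 0.76×10⁻⁴ K⁻¹
180 × 2.5×10⁻⁴ × 0.8 = 0.03600 m
Layer 2: 0.33 × 510 × 1.8×10⁻⁴ = 0.030294 m
0.76×10⁻⁴ × 0.29 × 470 = 0.0103588 m
Δh = 0.03600 + 0.030294 + 0.0103588 = 0.0766528 m ≈ 0.077 m

0.077 m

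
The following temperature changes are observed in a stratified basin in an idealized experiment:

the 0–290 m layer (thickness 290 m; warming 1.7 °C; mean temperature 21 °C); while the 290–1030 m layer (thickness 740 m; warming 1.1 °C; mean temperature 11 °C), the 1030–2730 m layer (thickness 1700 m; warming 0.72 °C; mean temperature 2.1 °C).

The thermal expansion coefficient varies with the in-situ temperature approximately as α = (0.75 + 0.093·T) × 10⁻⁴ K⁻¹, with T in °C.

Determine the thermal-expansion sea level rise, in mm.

Layer 1: α = (0.75 + 0.093×21)×10⁻⁴ = 2.703×10⁻⁴ K⁻¹
Layer 2: α = (0.75 + 0.093×11)×10⁻⁴ = 1.773×10⁻⁴ K⁻¹
Layer 3: α = (0.75 + 0.093×2.1)×10⁻⁴ = 0.9453×10⁻⁴ K⁻¹
290 × 1.7 × 2.703×10⁻⁴ = 0.1332579 m
Layer 2: 1.773×10⁻⁴ × 740 × 1.1 = 0.1443222 m
0.72 × 0.9453×10⁻⁴ × 1700 = 0.11570472 m
Δh = 0.1332579 + 0.1443222 + 0.11570472 = 0.39328482 m

390 mm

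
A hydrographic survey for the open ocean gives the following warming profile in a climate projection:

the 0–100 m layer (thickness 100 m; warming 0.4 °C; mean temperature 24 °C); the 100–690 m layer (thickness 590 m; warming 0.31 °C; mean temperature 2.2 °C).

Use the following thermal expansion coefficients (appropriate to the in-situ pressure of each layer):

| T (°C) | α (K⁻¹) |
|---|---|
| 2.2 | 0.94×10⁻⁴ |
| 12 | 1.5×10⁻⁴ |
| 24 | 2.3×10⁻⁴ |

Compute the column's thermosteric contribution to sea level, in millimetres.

about 26.4 mm

Layer 1 at 24 °C → α = 2.3×10⁻⁴ K⁻¹
Layer 2 at 2.2 °C → α = 0.94×10⁻⁴ K⁻¹
100 × 2.3×10⁻⁴ × 0.4 = 0.00920 m
0.94×10⁻⁴ × 590 × 0.31 = 0.0171926 m
Δh = 0.00920 + 0.0171926 = 0.0263926 m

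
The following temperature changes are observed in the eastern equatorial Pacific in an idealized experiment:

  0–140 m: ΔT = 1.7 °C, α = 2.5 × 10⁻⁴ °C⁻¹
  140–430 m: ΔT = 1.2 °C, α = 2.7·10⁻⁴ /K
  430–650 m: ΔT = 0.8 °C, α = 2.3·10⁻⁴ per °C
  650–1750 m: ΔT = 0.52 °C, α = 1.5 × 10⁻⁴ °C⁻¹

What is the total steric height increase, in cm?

about 28.0 cm

Layer 1: 140 × 1.7 × 2.5×10⁻⁴ = 0.05950 m
290 × 2.7×10⁻⁴ × 1.2 = 0.09396 m
430–650 m: 220 × 0.8 × 2.3×10⁻⁴ = 0.04048 m
Layer 4: 1.5×10⁻⁴ × 1100 × 0.52 = 0.08580 m
Δh = 0.05950 + 0.09396 + 0.04048 + 0.08580 = 0.27974 m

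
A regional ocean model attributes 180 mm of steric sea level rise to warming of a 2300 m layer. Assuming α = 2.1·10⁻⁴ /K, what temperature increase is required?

ΔT = Δh/(αH) = 0.18 / (2.1×10⁻⁴ × 2300) ≈ 0.3727 °C

about 0.37 °C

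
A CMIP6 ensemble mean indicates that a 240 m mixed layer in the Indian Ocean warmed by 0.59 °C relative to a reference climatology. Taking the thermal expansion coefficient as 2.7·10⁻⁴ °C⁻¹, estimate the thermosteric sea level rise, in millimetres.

Δh = αΔT·H = 2.7×10⁻⁴ × 0.59 × 240 = 0.038232 m

38 mm of thermosteric rise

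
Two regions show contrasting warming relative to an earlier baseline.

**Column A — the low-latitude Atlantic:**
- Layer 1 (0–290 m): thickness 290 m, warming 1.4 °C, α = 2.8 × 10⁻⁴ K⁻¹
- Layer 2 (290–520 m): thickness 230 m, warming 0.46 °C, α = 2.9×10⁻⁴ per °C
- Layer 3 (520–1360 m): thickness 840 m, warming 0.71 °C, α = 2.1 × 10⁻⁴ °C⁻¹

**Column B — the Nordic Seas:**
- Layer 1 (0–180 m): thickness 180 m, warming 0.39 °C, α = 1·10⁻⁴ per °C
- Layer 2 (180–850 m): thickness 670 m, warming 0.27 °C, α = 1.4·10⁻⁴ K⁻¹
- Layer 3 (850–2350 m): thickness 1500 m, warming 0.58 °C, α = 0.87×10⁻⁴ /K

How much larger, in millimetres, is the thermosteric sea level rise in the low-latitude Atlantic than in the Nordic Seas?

A Layer 1: 1.4 × 290 × 2.8×10⁻⁴ = 0.11368 m
A 230 × 2.9×10⁻⁴ × 0.46 = 0.030682 m
A 520–1360 m: 840 × 0.71 × 2.1×10⁻⁴ = 0.125244 m
A total: 0.269606 m
B Layer 1: 1×10⁻⁴ × 0.39 × 180 = 0.00702 m
B Layer 2: 670 × 0.27 × 1.4×10⁻⁴ = 0.025326 m
B 850–2350 m: 0.58 × 1500 × 0.87×10⁻⁴ = 0.07569 m
B total: 0.108036 m
Difference: 0.269606 − 0.108036 = 0.16157 m

162 mm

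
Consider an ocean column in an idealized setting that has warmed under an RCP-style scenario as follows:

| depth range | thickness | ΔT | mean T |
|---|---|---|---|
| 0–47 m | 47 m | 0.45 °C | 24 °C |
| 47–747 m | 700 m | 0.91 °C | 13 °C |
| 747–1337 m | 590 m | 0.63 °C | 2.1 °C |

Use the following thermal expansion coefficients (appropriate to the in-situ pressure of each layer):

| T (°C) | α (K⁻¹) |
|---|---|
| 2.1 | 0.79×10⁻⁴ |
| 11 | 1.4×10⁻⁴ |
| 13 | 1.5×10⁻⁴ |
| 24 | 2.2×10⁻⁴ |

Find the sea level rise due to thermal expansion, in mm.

Δh = 130 mm

Layer 1 at 24 °C → α = 2.2×10⁻⁴ K⁻¹
Layer 2 at 13 °C → α = 1.5×10⁻⁴ K⁻¹
Layer 3 at 2.1 °C → α = 0.79×10⁻⁴ K⁻¹
0.45 × 47 × 2.2×10⁻⁴ = 0.004653 m
1.5×10⁻⁴ × 700 × 0.91 = 0.09555 m
590 × 0.63 × 0.79×10⁻⁴ = 0.0293643 m
Δh = 0.004653 + 0.09555 + 0.0293643 = 0.1295673 m ≈ 130 mm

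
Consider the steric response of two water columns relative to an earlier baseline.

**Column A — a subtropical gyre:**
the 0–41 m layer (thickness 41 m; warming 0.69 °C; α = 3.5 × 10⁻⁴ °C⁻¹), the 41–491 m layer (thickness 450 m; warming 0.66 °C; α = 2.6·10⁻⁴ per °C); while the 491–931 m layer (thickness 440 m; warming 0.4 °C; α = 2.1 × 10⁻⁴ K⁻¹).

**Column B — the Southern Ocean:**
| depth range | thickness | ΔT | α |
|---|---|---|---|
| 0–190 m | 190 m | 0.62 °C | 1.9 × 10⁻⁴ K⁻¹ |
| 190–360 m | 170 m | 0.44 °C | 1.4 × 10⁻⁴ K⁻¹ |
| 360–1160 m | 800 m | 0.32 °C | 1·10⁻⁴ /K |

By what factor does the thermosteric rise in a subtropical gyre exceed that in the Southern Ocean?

A Layer 1: 3.5×10⁻⁴ × 41 × 0.69 = 0.0099015 m
A 41–491 m: 450 × 0.66 × 2.6×10⁻⁴ = 0.07722 m
A Layer 3: 440 × 0.4 × 2.1×10⁻⁴ = 0.03696 m
A total: 0.1240815 m
B Layer 1: 190 × 0.62 × 1.9×10⁻⁴ = 0.022382 m
B Layer 2: 0.44 × 170 × 1.4×10⁻⁴ = 0.010472 m
B 800 × 0.32 × 1×10⁻⁴ = 0.02560 m
B total: 0.058454 m
Ratio: 0.1240815 / 0.058454 ≈ 2.123

2.1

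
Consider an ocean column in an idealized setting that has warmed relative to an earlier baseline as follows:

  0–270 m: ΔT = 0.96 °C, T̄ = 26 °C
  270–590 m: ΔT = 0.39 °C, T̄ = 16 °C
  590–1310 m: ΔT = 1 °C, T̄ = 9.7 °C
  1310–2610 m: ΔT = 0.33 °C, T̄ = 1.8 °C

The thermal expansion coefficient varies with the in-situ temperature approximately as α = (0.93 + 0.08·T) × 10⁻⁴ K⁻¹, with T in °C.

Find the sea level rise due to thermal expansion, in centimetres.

Layer 1: α = (0.93 + 0.08×26)×10⁻⁴ = 3.01×10⁻⁴ K⁻¹
Layer 2: α = (0.93 + 0.08×16)×10⁻⁴ = 2.21×10⁻⁴ K⁻¹
Layer 3: α = (0.93 + 0.08×9.7)×10⁻⁴ = 1.706×10⁻⁴ K⁻¹
Layer 4: α = (0.93 + 0.08×1.8)×10⁻⁴ = 1.074×10⁻⁴ K⁻¹
0–270 m: 3.01×10⁻⁴ × 0.96 × 270 = 0.0780192 m
270–590 m: 0.39 × 2.21×10⁻⁴ × 320 = 0.0275808 m
Layer 3: 720 × 1.706×10⁻⁴ × 1 = 0.122832 m
Layer 4: 1.074×10⁻⁴ × 0.33 × 1300 = 0.0460746 m
Δh = 0.0780192 + 0.0275808 + 0.122832 + 0.0460746 = 0.2745066 m ≈ 27 cm

about 27 cm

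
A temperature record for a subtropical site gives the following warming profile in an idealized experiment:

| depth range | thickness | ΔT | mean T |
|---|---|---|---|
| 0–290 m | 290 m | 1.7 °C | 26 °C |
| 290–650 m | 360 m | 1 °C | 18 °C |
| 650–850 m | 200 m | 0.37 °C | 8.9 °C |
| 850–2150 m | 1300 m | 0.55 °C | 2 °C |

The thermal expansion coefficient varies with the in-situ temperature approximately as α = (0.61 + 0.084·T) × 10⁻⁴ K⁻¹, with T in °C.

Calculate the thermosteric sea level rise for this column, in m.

about 0.28 m

Layer 1: α = (0.61 + 0.084×26)×10⁻⁴ = 2.794×10⁻⁴ K⁻¹
Layer 2: α = (0.61 + 0.084×18)×10⁻⁴ = 2.122×10⁻⁴ K⁻¹
Layer 3: α = (0.61 + 0.084×8.9)×10⁻⁴ = 1.3576×10⁻⁴ K⁻¹
Layer 4: α = (0.61 + 0.084×2)×10⁻⁴ = 0.778×10⁻⁴ K⁻¹
1.7 × 290 × 2.794×10⁻⁴ = 0.1377442 m
Layer 2: 2.122×10⁻⁴ × 1 × 360 = 0.076392 m
650–850 m: 200 × 0.37 × 1.3576×10⁻⁴ = 0.01004624 m
0.55 × 0.778×10⁻⁴ × 1300 = 0.055627 m
Δh = 0.1377442 + 0.076392 + 0.01004624 + 0.055627 = 0.27980944 m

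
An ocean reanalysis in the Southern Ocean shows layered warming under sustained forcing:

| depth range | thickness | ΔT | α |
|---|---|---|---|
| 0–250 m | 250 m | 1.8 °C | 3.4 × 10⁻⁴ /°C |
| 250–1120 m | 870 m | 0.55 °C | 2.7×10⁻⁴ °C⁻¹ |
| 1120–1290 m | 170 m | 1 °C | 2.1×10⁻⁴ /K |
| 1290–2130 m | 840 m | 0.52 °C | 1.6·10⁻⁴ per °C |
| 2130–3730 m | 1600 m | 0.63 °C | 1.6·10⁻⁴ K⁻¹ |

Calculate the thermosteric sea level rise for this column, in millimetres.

250 × 3.4×10⁻⁴ × 1.8 = 0.15300 m
870 × 2.7×10⁻⁴ × 0.55 = 0.129195 m
Layer 3: 170 × 2.1×10⁻⁴ × 1 = 0.03570 m
Layer 4: 0.52 × 1.6×10⁻⁴ × 840 = 0.069888 m
1600 × 1.6×10⁻⁴ × 0.63 = 0.16128 m
Δh = 0.15300 + 0.129195 + 0.03570 + 0.069888 + 0.16128 = 0.549063 m ≈ 549 mm

about 549 mm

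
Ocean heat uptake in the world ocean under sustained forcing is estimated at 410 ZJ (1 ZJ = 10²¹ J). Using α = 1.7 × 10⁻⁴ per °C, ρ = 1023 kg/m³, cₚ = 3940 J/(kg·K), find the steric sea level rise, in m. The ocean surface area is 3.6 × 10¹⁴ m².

0.048 m of thermosteric rise

Per unit area: Q = 410×10²¹ / (3.6×10¹⁴) ≈ 1.139×10⁹ J/m²
Δh = αQ/(ρcₚ) = 1.7×10⁻⁴ × 1.139×10⁹ / (1023 × 3940) ≈ 0.04804 m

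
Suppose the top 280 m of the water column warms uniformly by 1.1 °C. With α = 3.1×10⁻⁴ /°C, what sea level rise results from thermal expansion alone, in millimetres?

Δh = αΔT·H = 3.1×10⁻⁴ × 1.1 × 280 = 0.09548 m

Δh ≈ 95.5 mm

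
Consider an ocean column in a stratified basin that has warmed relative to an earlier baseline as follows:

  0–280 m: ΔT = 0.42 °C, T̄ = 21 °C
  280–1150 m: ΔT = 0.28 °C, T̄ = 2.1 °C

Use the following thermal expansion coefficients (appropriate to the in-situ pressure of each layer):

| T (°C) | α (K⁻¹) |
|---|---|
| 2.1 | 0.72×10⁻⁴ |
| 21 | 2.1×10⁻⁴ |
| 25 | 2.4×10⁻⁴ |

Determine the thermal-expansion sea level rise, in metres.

0.0422 m of thermosteric rise

Layer 1 at 21 °C → α = 2.1×10⁻⁴ K⁻¹
Layer 2 at 2.1 °C → α = 0.72×10⁻⁴ K⁻¹
0–280 m: 2.1×10⁻⁴ × 280 × 0.42 = 0.024696 m
280–1150 m: 0.28 × 0.72×10⁻⁴ × 870 = 0.0175392 m
Δh = 0.024696 + 0.0175392 = 0.0422352 m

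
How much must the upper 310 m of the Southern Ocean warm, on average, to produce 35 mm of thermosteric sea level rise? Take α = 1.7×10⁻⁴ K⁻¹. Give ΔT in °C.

ΔT ≈ 0.66 °C

ΔT = Δh/(αH) = 0.035 / (1.7×10⁻⁴ × 310) ≈ 0.6641 °C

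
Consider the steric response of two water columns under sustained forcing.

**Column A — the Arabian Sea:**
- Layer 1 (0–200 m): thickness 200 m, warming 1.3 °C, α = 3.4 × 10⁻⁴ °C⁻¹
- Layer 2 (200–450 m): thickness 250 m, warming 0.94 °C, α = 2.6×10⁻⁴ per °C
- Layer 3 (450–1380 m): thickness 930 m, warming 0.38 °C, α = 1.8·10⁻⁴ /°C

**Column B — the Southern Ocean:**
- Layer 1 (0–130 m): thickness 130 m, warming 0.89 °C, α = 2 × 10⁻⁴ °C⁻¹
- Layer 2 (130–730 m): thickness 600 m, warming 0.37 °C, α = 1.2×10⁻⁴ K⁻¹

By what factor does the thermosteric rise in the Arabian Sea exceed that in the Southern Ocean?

A Layer 1: 3.4×10⁻⁴ × 1.3 × 200 = 0.08840 m
A 200–450 m: 2.6×10⁻⁴ × 250 × 0.94 = 0.06110 m
A 450–1380 m: 930 × 0.38 × 1.8×10⁻⁴ = 0.063612 m
A total: 0.213112 m
B 0–130 m: 0.89 × 2×10⁻⁴ × 130 = 0.02314 m
B 130–730 m: 600 × 0.37 × 1.2×10⁻⁴ = 0.02664 m
B total: 0.04978 m
Ratio: 0.213112 / 0.04978 ≈ 4.281

a factor of 4.3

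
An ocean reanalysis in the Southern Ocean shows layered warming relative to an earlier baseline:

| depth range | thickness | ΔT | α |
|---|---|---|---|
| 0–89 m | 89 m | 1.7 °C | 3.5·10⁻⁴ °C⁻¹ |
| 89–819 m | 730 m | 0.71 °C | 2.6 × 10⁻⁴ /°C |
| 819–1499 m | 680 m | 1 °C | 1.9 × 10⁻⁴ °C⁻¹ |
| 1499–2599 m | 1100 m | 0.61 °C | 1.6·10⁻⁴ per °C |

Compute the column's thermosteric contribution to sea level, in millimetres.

Layer 1: 1.7 × 3.5×10⁻⁴ × 89 = 0.052955 m
2.6×10⁻⁴ × 0.71 × 730 = 0.134758 m
819–1499 m: 680 × 1 × 1.9×10⁻⁴ = 0.12920 m
0.61 × 1.6×10⁻⁴ × 1100 = 0.10736 m
Δh = 0.052955 + 0.134758 + 0.12920 + 0.10736 = 0.424273 m ≈ 420 mm

420 mm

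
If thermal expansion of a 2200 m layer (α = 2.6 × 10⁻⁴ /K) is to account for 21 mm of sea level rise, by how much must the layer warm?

ΔT = Δh/(αH) = 0.021 / (2.6×10⁻⁴ × 2200) ≈ 0.03671 °C

0.0367 °C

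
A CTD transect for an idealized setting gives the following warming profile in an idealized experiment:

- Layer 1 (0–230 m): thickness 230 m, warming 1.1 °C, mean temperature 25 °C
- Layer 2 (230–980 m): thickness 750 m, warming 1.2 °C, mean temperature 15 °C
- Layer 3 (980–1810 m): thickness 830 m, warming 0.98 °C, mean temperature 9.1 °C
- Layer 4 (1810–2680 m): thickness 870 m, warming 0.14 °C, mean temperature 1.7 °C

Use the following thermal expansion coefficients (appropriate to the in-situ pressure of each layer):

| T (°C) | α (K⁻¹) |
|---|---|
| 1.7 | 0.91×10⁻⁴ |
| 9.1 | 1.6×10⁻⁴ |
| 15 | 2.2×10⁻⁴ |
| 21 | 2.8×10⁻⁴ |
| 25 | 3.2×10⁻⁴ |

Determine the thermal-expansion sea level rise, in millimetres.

Layer 1 at 25 °C → α = 3.2×10⁻⁴ K⁻¹
Layer 2 at 15 °C → α = 2.2×10⁻⁴ K⁻¹
Layer 3 at 9.1 °C → α = 1.6×10⁻⁴ K⁻¹
Layer 4 at 1.7 °C → α = 0.91×10⁻⁴ K⁻¹
0–230 m: 230 × 3.2×10⁻⁴ × 1.1 = 0.08096 m
Layer 2: 750 × 2.2×10⁻⁴ × 1.2 = 0.19800 m
980–1810 m: 830 × 0.98 × 1.6×10⁻⁴ = 0.130144 m
1810–2680 m: 0.14 × 0.91×10⁻⁴ × 870 = 0.0110838 m
Δh = 0.08096 + 0.19800 + 0.130144 + 0.0110838 = 0.4201878 m

420 mm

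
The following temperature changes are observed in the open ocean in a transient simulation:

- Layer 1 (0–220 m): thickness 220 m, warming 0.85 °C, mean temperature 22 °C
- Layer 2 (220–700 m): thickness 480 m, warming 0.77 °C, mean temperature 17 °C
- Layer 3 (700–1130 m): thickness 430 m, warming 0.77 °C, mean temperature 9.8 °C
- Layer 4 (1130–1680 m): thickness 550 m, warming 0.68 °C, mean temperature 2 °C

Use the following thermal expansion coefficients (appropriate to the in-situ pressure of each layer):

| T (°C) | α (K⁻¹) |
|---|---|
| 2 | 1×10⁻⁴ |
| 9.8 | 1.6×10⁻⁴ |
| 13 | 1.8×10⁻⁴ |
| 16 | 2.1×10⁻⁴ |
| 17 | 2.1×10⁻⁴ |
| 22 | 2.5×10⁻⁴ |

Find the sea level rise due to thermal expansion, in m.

Δh ≈ 0.215 m

Layer 1 at 22 °C → α = 2.5×10⁻⁴ K⁻¹
Layer 2 at 17 °C → α = 2.1×10⁻⁴ K⁻¹
Layer 3 at 9.8 °C → α = 1.6×10⁻⁴ K⁻¹
Layer 4 at 2 °C → α = 1×10⁻⁴ K⁻¹
220 × 2.5×10⁻⁴ × 0.85 = 0.04675 m
480 × 0.77 × 2.1×10⁻⁴ = 0.077616 m
700–1130 m: 1.6×10⁻⁴ × 430 × 0.77 = 0.052976 m
0.68 × 1×10⁻⁴ × 550 = 0.03740 m
Δh = 0.04675 + 0.077616 + 0.052976 + 0.03740 = 0.214742 m ≈ 0.215 m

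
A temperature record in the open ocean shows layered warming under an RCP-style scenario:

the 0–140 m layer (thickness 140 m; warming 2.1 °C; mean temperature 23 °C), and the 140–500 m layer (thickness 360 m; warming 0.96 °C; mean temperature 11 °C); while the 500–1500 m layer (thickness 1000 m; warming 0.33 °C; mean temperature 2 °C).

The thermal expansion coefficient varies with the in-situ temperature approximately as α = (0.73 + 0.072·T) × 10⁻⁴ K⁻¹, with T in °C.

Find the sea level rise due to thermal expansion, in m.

Layer 1: α = (0.73 + 0.072×23)×10⁻⁴ = 2.386×10⁻⁴ K⁻¹
Layer 2: α = (0.73 + 0.072×11)×10⁻⁴ = 1.522×10⁻⁴ K⁻¹
Layer 3: α = (0.73 + 0.072×2)×10⁻⁴ = 0.874×10⁻⁴ K⁻¹
2.1 × 2.386×10⁻⁴ × 140 = 0.0701484 m
Layer 2: 0.96 × 360 × 1.522×10⁻⁴ = 0.05260032 m
500–1500 m: 0.33 × 0.874×10⁻⁴ × 1000 = 0.028842 m
Δh = 0.0701484 + 0.05260032 + 0.028842 = 0.15159072 m

Δh = 0.152 m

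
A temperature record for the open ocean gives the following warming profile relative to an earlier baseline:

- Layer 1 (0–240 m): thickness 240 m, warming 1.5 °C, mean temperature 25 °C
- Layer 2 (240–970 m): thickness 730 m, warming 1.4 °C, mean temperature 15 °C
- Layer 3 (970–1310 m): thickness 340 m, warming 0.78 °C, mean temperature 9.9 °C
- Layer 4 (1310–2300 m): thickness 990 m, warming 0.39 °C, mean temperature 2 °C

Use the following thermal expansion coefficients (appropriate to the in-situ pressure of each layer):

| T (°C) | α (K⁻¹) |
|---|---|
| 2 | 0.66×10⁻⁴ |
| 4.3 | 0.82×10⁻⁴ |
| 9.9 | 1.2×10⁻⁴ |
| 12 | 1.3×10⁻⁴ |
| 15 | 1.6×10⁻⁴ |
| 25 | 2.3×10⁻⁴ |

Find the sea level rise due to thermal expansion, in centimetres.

Δh = 30 cm

Layer 1 at 25 °C → α = 2.3×10⁻⁴ K⁻¹
Layer 2 at 15 °C → α = 1.6×10⁻⁴ K⁻¹
Layer 3 at 9.9 °C → α = 1.2×10⁻⁴ K⁻¹
Layer 4 at 2 °C → α = 0.66×10⁻⁴ K⁻¹
0–240 m: 2.3×10⁻⁴ × 240 × 1.5 = 0.08280 m
Layer 2: 1.4 × 1.6×10⁻⁴ × 730 = 0.16352 m
Layer 3: 340 × 0.78 × 1.2×10⁻⁴ = 0.031824 m
Layer 4: 0.39 × 0.66×10⁻⁴ × 990 = 0.0254826 m
Δh = 0.08280 + 0.16352 + 0.031824 + 0.0254826 = 0.3036266 m ≈ 30 cm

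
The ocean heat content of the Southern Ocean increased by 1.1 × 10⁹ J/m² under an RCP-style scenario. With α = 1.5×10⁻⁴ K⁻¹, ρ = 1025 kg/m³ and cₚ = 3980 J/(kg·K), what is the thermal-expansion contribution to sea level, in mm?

Δh = αQ/(ρcₚ) = 1.5×10⁻⁴ × 1.1×10⁹ / (1025 × 3980) ≈ 0.040446 m

Δh = 40 mm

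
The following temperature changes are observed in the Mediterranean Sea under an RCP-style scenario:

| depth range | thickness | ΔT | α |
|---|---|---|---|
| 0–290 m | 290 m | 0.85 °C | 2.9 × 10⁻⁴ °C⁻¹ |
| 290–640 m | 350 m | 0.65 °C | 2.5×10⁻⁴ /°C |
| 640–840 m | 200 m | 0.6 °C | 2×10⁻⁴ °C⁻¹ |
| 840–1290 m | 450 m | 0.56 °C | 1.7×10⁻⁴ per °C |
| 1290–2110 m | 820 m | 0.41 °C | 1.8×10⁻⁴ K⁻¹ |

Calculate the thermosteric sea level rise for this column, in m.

0.256 m

Layer 1: 290 × 0.85 × 2.9×10⁻⁴ = 0.071485 m
Layer 2: 2.5×10⁻⁴ × 0.65 × 350 = 0.056875 m
Layer 3: 200 × 0.6 × 2×10⁻⁴ = 0.02400 m
0.56 × 450 × 1.7×10⁻⁴ = 0.04284 m
1290–2110 m: 0.41 × 1.8×10⁻⁴ × 820 = 0.060516 m
Δh = 0.071485 + 0.056875 + 0.02400 + 0.04284 + 0.060516 = 0.255716 m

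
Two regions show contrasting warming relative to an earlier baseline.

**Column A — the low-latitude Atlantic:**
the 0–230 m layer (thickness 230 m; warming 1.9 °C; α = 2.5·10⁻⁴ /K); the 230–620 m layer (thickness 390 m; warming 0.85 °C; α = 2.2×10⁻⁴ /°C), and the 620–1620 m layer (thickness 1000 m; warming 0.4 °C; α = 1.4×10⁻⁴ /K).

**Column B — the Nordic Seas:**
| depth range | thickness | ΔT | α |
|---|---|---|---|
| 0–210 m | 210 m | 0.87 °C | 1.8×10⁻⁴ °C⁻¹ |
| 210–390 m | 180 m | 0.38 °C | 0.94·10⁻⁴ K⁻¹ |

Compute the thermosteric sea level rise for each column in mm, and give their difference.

A 0–230 m: 1.9 × 230 × 2.5×10⁻⁴ = 0.10925 m
A 230–620 m: 0.85 × 390 × 2.2×10⁻⁴ = 0.07293 m
A 0.4 × 1000 × 1.4×10⁻⁴ = 0.05600 m
A total: 0.23818 m
B 210 × 0.87 × 1.8×10⁻⁴ = 0.032886 m
B Layer 2: 0.38 × 180 × 0.94×10⁻⁴ = 0.0064296 m
B total: 0.0393156 m
Difference: 0.23818 − 0.0393156 = 0.1988644 m

A: 240 mm; B: 39 mm; difference 200 mm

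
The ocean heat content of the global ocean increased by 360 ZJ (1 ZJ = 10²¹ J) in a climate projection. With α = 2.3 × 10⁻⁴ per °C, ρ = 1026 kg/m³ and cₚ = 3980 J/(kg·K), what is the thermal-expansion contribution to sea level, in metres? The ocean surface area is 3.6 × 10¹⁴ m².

0.0563 m

Per unit area: Q = 360×10²¹ / (3.6×10¹⁴) = 1×10⁹ J/m²
Δh = αQ/(ρcₚ) = 2.3×10⁻⁴ × 1×10⁹ / (1026 × 3980) ≈ 0.056325 m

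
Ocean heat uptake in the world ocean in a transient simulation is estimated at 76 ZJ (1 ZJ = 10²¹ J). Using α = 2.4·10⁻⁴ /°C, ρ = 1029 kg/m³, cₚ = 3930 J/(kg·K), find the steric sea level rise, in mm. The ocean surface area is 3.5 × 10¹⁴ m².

Per unit area: Q = 76×10²¹ / (3.5×10¹⁴) ≈ 2.171×10⁸ J/m²
Δh = αQ/(ρcₚ) = 2.4×10⁻⁴ × 2.171×10⁸ / (1029 × 3930) ≈ 0.012884 m

about 12.9 mm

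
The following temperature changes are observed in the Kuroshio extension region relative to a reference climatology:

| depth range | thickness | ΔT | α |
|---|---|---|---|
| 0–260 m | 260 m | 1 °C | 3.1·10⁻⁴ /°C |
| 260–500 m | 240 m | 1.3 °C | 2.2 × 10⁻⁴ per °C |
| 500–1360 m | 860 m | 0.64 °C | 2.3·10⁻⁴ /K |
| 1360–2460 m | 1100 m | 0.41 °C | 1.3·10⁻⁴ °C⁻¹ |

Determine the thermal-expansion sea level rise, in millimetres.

1 × 260 × 3.1×10⁻⁴ = 0.08060 m
240 × 2.2×10⁻⁴ × 1.3 = 0.06864 m
500–1360 m: 2.3×10⁻⁴ × 0.64 × 860 = 0.126592 m
1360–2460 m: 1100 × 1.3×10⁻⁴ × 0.41 = 0.05863 m
Δh = 0.08060 + 0.06864 + 0.126592 + 0.05863 = 0.334462 m

330 mm of thermosteric rise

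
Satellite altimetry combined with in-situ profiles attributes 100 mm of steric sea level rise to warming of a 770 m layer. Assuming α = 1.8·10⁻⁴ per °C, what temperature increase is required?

ΔT = Δh/(αH) = 0.1 / (1.8×10⁻⁴ × 770) ≈ 0.7215 K

ΔT ≈ 0.722 K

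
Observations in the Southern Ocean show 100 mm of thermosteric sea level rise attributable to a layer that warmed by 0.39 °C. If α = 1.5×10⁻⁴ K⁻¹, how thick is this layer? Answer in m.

about 1710 m

H = Δh/(αΔT) = 0.1 / (1.5×10⁻⁴ × 0.39) ≈ 1709 m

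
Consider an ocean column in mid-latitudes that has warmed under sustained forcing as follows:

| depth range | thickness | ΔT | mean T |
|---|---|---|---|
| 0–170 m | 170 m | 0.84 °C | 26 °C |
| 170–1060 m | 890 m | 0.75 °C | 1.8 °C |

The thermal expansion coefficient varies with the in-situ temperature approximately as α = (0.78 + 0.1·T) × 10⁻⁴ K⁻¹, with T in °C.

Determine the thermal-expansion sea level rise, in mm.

Layer 1: α = (0.78 + 0.1×26)×10⁻⁴ = 3.38×10⁻⁴ K⁻¹
Layer 2: α = (0.78 + 0.1×1.8)×10⁻⁴ = 0.96×10⁻⁴ K⁻¹
170 × 0.84 × 3.38×10⁻⁴ = 0.0482664 m
170–1060 m: 0.75 × 890 × 0.96×10⁻⁴ = 0.06408 m
Δh = 0.0482664 + 0.06408 = 0.1123464 m

Δh ≈ 110 mm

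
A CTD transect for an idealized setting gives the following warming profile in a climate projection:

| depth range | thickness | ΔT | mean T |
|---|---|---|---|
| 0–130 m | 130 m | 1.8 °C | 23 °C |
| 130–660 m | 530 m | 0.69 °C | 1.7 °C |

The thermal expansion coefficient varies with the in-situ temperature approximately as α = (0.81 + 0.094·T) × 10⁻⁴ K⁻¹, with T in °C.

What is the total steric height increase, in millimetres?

Layer 1: α = (0.81 + 0.094×23)×10⁻⁴ = 2.972×10⁻⁴ K⁻¹
Layer 2: α = (0.81 + 0.094×1.7)×10⁻⁴ = 0.9698×10⁻⁴ K⁻¹
Layer 1: 130 × 1.8 × 2.972×10⁻⁴ = 0.0695448 m
130–660 m: 530 × 0.9698×10⁻⁴ × 0.69 = 0.035465586 m
Δh = 0.0695448 + 0.035465586 = 0.105010386 m

Δh = 105 mm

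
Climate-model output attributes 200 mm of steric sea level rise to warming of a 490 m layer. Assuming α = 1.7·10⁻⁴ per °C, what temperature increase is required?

ΔT ≈ 2.40 °C

ΔT = Δh/(αH) = 0.2 / (1.7×10⁻⁴ × 490) ≈ 2.401 °C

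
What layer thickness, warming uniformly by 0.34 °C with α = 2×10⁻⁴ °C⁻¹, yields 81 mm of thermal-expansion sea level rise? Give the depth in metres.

about 1200 m

H = Δh/(αΔT) = 0.081 / (2×10⁻⁴ × 0.34) ≈ 1191 m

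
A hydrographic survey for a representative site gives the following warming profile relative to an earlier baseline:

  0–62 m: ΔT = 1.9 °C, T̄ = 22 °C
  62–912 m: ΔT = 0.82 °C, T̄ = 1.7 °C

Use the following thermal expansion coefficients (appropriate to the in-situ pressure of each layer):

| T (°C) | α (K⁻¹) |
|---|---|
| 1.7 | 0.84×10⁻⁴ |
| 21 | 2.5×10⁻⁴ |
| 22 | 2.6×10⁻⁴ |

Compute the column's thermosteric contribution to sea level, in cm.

Δh ≈ 8.9 cm

Layer 1 at 22 °C → α = 2.6×10⁻⁴ K⁻¹
Layer 2 at 1.7 °C → α = 0.84×10⁻⁴ K⁻¹
0–62 m: 2.6×10⁻⁴ × 62 × 1.9 = 0.030628 m
0.82 × 850 × 0.84×10⁻⁴ = 0.058548 m
Δh = 0.030628 + 0.058548 = 0.089176 m ≈ 8.9 cm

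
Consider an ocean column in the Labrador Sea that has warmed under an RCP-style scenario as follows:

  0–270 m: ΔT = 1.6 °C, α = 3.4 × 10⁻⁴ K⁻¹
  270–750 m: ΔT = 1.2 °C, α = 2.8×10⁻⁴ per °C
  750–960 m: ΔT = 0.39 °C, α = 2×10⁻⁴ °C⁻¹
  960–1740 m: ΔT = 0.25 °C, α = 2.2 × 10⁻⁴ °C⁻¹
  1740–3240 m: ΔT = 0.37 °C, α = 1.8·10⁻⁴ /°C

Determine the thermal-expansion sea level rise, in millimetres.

Layer 1: 3.4×10⁻⁴ × 270 × 1.6 = 0.14688 m
270–750 m: 480 × 1.2 × 2.8×10⁻⁴ = 0.16128 m
750–960 m: 210 × 2×10⁻⁴ × 0.39 = 0.01638 m
960–1740 m: 780 × 2.2×10⁻⁴ × 0.25 = 0.04290 m
Layer 5: 1.8×10⁻⁴ × 0.37 × 1500 = 0.09990 m
Δh = 0.14688 + 0.16128 + 0.01638 + 0.04290 + 0.09990 = 0.46734 m ≈ 467 mm

Δh ≈ 467 mm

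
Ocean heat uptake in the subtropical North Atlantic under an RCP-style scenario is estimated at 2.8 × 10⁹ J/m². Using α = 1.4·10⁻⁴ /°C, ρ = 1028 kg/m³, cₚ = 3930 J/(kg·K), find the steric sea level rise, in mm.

Δh = 97 mm

Δh = αQ/(ρcₚ) = 1.4×10⁻⁴ × 2.8×10⁹ / (1028 × 3930) ≈ 0.097029 m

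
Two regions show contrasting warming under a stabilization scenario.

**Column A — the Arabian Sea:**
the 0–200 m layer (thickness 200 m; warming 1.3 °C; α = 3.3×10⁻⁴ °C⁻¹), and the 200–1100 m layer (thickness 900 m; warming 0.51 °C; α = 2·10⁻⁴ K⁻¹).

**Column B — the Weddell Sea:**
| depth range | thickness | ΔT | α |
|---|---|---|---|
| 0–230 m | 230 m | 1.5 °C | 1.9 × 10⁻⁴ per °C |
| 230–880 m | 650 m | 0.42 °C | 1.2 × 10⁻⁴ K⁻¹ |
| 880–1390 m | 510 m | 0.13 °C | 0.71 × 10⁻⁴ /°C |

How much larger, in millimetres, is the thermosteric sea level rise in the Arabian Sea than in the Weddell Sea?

74.6 mm larger

A Layer 1: 200 × 1.3 × 3.3×10⁻⁴ = 0.08580 m
A Layer 2: 2×10⁻⁴ × 0.51 × 900 = 0.09180 m
A total: 0.17760 m
B Layer 1: 230 × 1.9×10⁻⁴ × 1.5 = 0.06555 m
B Layer 2: 0.42 × 650 × 1.2×10⁻⁴ = 0.03276 m
B 880–1390 m: 0.71×10⁻⁴ × 0.13 × 510 = 0.0047073 m
B total: 0.1030173 m
Difference: 0.17760 − 0.1030173 = 0.0745827 m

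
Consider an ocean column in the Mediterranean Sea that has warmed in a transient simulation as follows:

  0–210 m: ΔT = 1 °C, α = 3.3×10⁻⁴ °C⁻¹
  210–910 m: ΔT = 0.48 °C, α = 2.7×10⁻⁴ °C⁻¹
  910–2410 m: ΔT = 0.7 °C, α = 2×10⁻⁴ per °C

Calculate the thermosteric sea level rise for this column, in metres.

0.370 m of thermosteric rise

Layer 1: 210 × 1 × 3.3×10⁻⁴ = 0.06930 m
0.48 × 700 × 2.7×10⁻⁴ = 0.09072 m
Layer 3: 0.7 × 1500 × 2×10⁻⁴ = 0.21000 m
Δh = 0.06930 + 0.09072 + 0.21000 = 0.37002 m ≈ 0.370 m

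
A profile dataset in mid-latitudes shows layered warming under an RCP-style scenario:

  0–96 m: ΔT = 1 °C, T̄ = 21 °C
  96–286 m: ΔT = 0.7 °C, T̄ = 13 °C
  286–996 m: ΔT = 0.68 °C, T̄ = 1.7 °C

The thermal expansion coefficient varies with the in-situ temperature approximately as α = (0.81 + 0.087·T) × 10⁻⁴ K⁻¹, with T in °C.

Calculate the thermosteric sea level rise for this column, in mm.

Layer 1: α = (0.81 + 0.087×21)×10⁻⁴ = 2.637×10⁻⁴ K⁻¹
Layer 2: α = (0.81 + 0.087×13)×10⁻⁴ = 1.941×10⁻⁴ K⁻¹
Layer 3: α = (0.81 + 0.087×1.7)×10⁻⁴ = 0.9579×10⁻⁴ K⁻¹
1 × 96 × 2.637×10⁻⁴ = 0.0253152 m
Layer 2: 190 × 0.7 × 1.941×10⁻⁴ = 0.0258153 m
286–996 m: 710 × 0.68 × 0.9579×10⁻⁴ = 0.046247412 m
Δh = 0.0253152 + 0.0258153 + 0.046247412 = 0.097377912 m

Δh = 97.4 mm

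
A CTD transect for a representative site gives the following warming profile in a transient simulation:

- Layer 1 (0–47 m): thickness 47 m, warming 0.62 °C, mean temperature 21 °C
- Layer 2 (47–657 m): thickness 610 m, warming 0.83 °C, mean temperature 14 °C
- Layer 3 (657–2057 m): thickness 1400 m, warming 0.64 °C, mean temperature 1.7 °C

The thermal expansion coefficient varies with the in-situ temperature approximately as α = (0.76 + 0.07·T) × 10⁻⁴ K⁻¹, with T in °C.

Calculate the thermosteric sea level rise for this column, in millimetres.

Layer 1: α = (0.76 + 0.07×21)×10⁻⁴ = 2.23×10⁻⁴ K⁻¹
Layer 2: α = (0.76 + 0.07×14)×10⁻⁴ = 1.74×10⁻⁴ K⁻¹
Layer 3: α = (0.76 + 0.07×1.7)×10⁻⁴ = 0.879×10⁻⁴ K⁻¹
Layer 1: 47 × 0.62 × 2.23×10⁻⁴ = 0.00649822 m
1.74×10⁻⁴ × 0.83 × 610 = 0.0880962 m
657–2057 m: 0.64 × 1400 × 0.879×10⁻⁴ = 0.0787584 m
Δh = 0.00649822 + 0.0880962 + 0.0787584 = 0.17335282 m

Δh ≈ 170 mm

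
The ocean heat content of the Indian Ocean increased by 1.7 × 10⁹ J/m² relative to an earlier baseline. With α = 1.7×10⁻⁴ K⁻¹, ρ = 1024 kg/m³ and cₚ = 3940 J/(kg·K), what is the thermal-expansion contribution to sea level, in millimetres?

Δh = αQ/(ρcₚ) = 1.7×10⁻⁴ × 1.7×10⁹ / (1024 × 3940) ≈ 0.071631 m

71.6 mm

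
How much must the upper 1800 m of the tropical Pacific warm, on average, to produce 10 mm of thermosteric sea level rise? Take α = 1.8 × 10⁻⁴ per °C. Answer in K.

ΔT = Δh/(αH) = 0.01 / (1.8×10⁻⁴ × 1800) ≈ 0.03086 K

ΔT ≈ 0.0309 K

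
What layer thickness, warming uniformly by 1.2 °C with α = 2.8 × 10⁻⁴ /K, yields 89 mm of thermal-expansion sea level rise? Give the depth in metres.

about 260 m

H = Δh/(αΔT) = 0.089 / (2.8×10⁻⁴ × 1.2) ≈ 264.9 m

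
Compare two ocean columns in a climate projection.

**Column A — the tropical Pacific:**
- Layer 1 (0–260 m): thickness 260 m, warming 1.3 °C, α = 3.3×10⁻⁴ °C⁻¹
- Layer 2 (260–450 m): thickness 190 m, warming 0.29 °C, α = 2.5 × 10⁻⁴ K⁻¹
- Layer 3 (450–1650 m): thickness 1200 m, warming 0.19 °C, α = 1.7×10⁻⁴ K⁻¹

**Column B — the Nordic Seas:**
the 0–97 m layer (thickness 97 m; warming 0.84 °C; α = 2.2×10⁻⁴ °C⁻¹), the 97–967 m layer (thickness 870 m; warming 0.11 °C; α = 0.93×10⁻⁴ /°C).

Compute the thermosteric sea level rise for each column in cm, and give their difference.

A 1.3 × 3.3×10⁻⁴ × 260 = 0.11154 m
A 260–450 m: 2.5×10⁻⁴ × 0.29 × 190 = 0.013775 m
A Layer 3: 1200 × 1.7×10⁻⁴ × 0.19 = 0.03876 m
A total: 0.164075 m
B 97 × 0.84 × 2.2×10⁻⁴ = 0.0179256 m
B Layer 2: 0.11 × 870 × 0.93×10⁻⁴ = 0.0089001 m
B total: 0.0268257 m
Difference: 0.164075 − 0.0268257 = 0.1372493 m

Δh_A ≈ 16.4 cm, Δh_B ≈ 2.68 cm; difference ≈ 13.7 cm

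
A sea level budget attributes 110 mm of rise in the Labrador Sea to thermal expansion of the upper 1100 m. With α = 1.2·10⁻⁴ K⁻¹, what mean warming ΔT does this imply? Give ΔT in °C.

about 0.833 °C

ΔT = Δh/(αH) = 0.11 / (1.2×10⁻⁴ × 1100) ≈ 0.8333 °C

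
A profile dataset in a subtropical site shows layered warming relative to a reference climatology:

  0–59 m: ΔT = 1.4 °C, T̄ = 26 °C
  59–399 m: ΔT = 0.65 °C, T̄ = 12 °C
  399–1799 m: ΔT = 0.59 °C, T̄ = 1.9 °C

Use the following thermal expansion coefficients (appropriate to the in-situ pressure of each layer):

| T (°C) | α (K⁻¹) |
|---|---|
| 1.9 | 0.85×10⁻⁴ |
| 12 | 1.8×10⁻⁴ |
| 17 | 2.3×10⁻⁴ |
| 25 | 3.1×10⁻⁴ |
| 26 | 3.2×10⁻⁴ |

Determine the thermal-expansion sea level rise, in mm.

140 mm of thermosteric rise

Layer 1 at 26 °C → α = 3.2×10⁻⁴ K⁻¹
Layer 2 at 12 °C → α = 1.8×10⁻⁴ K⁻¹
Layer 3 at 1.9 °C → α = 0.85×10⁻⁴ K⁻¹
59 × 3.2×10⁻⁴ × 1.4 = 0.026432 m
Layer 2: 1.8×10⁻⁴ × 340 × 0.65 = 0.03978 m
Layer 3: 1400 × 0.59 × 0.85×10⁻⁴ = 0.07021 m
Δh = 0.026432 + 0.03978 + 0.07021 = 0.136422 m ≈ 140 mm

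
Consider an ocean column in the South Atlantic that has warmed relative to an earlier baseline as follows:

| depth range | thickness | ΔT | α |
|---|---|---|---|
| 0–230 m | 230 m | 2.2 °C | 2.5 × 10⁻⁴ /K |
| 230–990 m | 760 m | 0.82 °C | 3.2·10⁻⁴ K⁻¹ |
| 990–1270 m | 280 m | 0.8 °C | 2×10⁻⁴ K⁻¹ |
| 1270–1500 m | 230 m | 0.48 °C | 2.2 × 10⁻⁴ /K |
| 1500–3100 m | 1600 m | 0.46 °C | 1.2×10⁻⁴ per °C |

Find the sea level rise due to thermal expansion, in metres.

Δh = 0.48 m

0–230 m: 230 × 2.2 × 2.5×10⁻⁴ = 0.12650 m
Layer 2: 760 × 3.2×10⁻⁴ × 0.82 = 0.199424 m
280 × 2×10⁻⁴ × 0.8 = 0.04480 m
2.2×10⁻⁴ × 0.48 × 230 = 0.024288 m
1500–3100 m: 0.46 × 1600 × 1.2×10⁻⁴ = 0.08832 m
Δh = 0.12650 + 0.199424 + 0.04480 + 0.024288 + 0.08832 = 0.483332 m ≈ 0.48 m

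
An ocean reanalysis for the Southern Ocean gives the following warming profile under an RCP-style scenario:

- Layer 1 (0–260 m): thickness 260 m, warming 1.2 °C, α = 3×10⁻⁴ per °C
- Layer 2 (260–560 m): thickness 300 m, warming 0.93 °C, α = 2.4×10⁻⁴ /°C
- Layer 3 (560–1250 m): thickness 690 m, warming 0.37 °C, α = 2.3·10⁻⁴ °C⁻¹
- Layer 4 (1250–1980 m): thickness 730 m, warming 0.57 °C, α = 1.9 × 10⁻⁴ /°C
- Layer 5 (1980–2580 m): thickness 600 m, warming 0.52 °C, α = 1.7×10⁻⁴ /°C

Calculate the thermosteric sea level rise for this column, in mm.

0–260 m: 1.2 × 260 × 3×10⁻⁴ = 0.09360 m
260–560 m: 0.93 × 2.4×10⁻⁴ × 300 = 0.06696 m
Layer 3: 2.3×10⁻⁴ × 0.37 × 690 = 0.058719 m
Layer 4: 1.9×10⁻⁴ × 730 × 0.57 = 0.079059 m
Layer 5: 600 × 1.7×10⁻⁴ × 0.52 = 0.05304 m
Δh = 0.09360 + 0.06696 + 0.058719 + 0.079059 + 0.05304 = 0.351378 m ≈ 351 mm

351 mm of thermosteric rise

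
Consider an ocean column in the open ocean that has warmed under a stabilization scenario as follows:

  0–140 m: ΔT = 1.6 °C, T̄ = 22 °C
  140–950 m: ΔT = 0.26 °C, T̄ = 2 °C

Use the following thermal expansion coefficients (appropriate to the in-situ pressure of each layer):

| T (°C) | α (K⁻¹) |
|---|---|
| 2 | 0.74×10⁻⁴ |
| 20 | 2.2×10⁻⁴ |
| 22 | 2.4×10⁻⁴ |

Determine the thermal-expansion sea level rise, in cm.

Δh = 6.9 cm

Layer 1 at 22 °C → α = 2.4×10⁻⁴ K⁻¹
Layer 2 at 2 °C → α = 0.74×10⁻⁴ K⁻¹
Layer 1: 1.6 × 140 × 2.4×10⁻⁴ = 0.05376 m
0.26 × 0.74×10⁻⁴ × 810 = 0.0155844 m
Δh = 0.05376 + 0.0155844 = 0.0693444 m ≈ 6.9 cm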